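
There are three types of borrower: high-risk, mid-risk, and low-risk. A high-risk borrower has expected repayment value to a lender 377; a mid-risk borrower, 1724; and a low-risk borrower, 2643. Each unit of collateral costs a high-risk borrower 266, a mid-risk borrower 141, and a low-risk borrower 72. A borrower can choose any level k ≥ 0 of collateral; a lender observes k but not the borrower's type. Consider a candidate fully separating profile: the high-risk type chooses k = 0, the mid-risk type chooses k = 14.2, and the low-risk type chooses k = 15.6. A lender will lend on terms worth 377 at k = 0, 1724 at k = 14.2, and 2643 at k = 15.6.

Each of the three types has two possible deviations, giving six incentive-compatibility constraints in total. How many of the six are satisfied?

4

High-risk (own payoff 377): to k=14.2 gives 1724 − 266×14.2 = -2053.2 → no gain ✓; to k=15.6 gives 2643 − 266×15.6 = -1506.6 → no gain ✓.
Low-risk (own payoff 2643 − 72×15.6 = 1519.8): to k=0 gives 377 → no gain ✓; to k=14.2 gives 1724 − 72×14.2 = 701.6 → no gain ✓.
Mid-risk (own payoff 1724 − 141×14.2 = -278.2): to k=0 gives 377 → profitable ✗; to k=15.6 gives 2643 − 141×15.6 = 443.4 → profitable ✗.
4 of the 6 constraints hold; not an equilibrium.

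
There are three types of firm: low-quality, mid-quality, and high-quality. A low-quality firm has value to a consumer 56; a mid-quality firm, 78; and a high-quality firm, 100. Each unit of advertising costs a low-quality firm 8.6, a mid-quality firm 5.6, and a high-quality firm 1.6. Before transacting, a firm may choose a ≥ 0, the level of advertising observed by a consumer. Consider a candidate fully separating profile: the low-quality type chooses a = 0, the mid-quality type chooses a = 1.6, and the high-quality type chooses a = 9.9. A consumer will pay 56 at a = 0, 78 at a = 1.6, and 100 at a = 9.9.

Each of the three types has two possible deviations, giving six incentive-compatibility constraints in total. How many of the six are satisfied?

High-quality (own payoff 100 − 1.6×9.9 = 84.16): to a=0 gives 56 → no gain ✓; to a=1.6 gives 78 − 1.6×1.6 = 75.44 → no gain ✓.
Mid-quality (own payoff 78 − 5.6×1.6 = 69.04): to a=0 gives 56 → no gain ✓; to a=9.9 gives 100 − 5.6×9.9 = 44.56 → no gain ✓.
Low-quality (own payoff 56): to a=1.6 gives 78 − 8.6×1.6 = 64.24 → profitable ✗; to a=9.9 gives 100 − 8.6×9.9 = 14.86 → no gain ✓.
5 of the 6 constraints hold; not an equilibrium.

5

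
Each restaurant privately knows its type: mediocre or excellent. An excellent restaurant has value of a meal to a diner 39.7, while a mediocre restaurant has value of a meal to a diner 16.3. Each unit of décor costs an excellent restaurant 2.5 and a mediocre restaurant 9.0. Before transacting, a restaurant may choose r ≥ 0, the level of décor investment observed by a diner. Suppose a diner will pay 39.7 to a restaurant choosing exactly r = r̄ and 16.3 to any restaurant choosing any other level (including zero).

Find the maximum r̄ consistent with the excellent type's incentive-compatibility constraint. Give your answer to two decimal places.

9.36

Choosing r̄ yields the excellent type 39.7 − 2.5·r̄; choosing zero yields 16.3.
The excellent type is indifferent at 39.7 − 2.5·r̄ = 16.3, i.e. r̄ = (39.7 − 16.3) / 2.5 = 9.36.
For any r̄ above 9.36 the excellent type would rather pool at zero, so separation collapses.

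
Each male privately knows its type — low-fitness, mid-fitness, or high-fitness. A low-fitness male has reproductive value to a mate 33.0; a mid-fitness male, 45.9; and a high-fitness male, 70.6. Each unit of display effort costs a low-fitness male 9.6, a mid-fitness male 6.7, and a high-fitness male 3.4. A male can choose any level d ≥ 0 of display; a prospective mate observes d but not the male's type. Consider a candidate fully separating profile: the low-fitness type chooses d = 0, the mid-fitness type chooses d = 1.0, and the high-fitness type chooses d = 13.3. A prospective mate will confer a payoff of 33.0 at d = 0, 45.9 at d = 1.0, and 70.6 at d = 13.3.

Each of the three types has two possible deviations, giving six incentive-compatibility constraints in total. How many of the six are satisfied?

3

Low-fitness (own payoff 33.0): to d=1.0 gives 45.9 − 9.6×1.0 = 36.3 → profitable ✗; to d=13.3 gives 70.6 − 9.6×13.3 = -57.08 → no gain ✓.
Mid-fitness (own payoff 45.9 − 6.7×1.0 = 39.2): to d=0 gives 33.0 → no gain ✓; to d=13.3 gives 70.6 − 6.7×13.3 = -18.51 → no gain ✓.
High-fitness (own payoff 70.6 − 3.4×13.3 = 25.38): to d=0 gives 33.0 → profitable ✗; to d=1.0 gives 45.9 − 3.4×1.0 = 42.5 → profitable ✗.
3 of the 6 constraints hold; not an equilibrium.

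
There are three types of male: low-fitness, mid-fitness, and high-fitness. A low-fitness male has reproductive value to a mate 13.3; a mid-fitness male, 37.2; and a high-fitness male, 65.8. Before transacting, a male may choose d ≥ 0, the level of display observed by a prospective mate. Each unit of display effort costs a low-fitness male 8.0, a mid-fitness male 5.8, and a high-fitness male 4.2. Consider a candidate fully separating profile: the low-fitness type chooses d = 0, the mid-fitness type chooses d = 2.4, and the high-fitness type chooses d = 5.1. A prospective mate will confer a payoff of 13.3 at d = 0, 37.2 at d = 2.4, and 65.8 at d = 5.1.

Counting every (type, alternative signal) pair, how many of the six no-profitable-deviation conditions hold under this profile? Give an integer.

Low-fitness (own payoff 13.3): to d=2.4 gives 37.2 − 8.0×2.4 = 18 → profitable ✗; to d=5.1 gives 65.8 − 8.0×5.1 = 25 → profitable ✗.
Mid-fitness (own payoff 37.2 − 5.8×2.4 = 23.28): to d=0 gives 13.3 → no gain ✓; to d=5.1 gives 65.8 − 5.8×5.1 = 36.22 → profitable ✗.
High-fitness (own payoff 65.8 − 4.2×5.1 = 44.38): to d=0 gives 13.3 → no gain ✓; to d=2.4 gives 37.2 − 4.2×2.4 = 27.12 → no gain ✓.
3 of the 6 constraints hold; not an equilibrium.

3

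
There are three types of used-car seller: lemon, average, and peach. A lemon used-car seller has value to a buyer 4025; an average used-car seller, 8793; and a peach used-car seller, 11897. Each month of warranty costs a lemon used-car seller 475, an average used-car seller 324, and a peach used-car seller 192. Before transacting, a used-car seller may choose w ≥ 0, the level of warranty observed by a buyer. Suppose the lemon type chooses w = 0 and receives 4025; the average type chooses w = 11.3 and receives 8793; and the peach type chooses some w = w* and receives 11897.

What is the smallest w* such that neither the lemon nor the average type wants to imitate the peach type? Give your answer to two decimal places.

Lemon type (on-path payoff 4025) won't mimic when 4025 ≥ 11897 − 475·w*, i.e. w* ≥ 16.57.
Average type (on-path payoff 8793 − 324×11.3 = 5131.8) won't mimic when 5131.8 ≥ 11897 − 324·w*, i.e. w* ≥ 20.88.
Both must hold, so w* = max(16.57, 20.88) = 20.88. The average type's constraint binds.

20.88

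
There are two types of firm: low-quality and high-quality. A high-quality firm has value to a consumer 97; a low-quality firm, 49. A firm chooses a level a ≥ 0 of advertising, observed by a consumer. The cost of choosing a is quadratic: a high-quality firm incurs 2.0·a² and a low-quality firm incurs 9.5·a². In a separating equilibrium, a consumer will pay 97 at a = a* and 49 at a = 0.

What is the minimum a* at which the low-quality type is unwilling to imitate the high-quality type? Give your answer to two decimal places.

The low-quality type at a = 0 receives 49; imitating at a* yields 97 − 9.5·a*².
Indifference: 49 = 97 − 9.5·a*², so a*² = (97 − 49) / 9.5 ≈ 5.0526.
a* = √5.0526 ≈ 2.25.

2.25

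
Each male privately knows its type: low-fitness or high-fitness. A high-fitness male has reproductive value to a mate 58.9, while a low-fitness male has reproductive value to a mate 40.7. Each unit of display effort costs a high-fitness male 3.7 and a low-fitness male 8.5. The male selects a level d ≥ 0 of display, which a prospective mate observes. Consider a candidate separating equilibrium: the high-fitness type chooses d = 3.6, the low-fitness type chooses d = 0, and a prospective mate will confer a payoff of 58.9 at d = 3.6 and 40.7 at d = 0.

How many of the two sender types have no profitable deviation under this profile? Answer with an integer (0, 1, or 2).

2

High-fitness type: signal → 58.9 − 3.7 × 3.6 = 45.58; deviate to 0 → 40.7. IC holds (45.58 ≥ 40.7).
Low-fitness type: stay at 0 → 40.7; mimic → 58.9 − 8.5 × 3.6 = 28.3. IC holds (40.7 ≥ 28.3).
2 of 2 constraints hold, so this is a separating equilibrium.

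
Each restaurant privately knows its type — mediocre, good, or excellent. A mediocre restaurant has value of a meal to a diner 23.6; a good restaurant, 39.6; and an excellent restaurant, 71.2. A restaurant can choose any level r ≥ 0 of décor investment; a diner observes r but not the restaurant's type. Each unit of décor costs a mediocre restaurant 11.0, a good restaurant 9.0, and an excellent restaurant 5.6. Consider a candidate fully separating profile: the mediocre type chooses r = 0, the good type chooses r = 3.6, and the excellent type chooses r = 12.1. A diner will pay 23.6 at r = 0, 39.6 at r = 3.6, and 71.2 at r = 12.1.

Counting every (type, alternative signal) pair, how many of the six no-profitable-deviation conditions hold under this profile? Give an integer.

3

Excellent (own payoff 71.2 − 5.6×12.1 = 3.44): to r=0 gives 23.6 → profitable ✗; to r=3.6 gives 39.6 − 5.6×3.6 = 19.44 → profitable ✗.
Mediocre (own payoff 23.6): to r=3.6 gives 39.6 − 11.0×3.6 = 0 → no gain ✓; to r=12.1 gives 71.2 − 11.0×12.1 = -61.9 → no gain ✓.
Good (own payoff 39.6 − 9.0×3.6 = 7.2): to r=0 gives 23.6 → profitable ✗; to r=12.1 gives 71.2 − 9.0×12.1 = -37.7 → no gain ✓.
3 of the 6 constraints hold; not an equilibrium.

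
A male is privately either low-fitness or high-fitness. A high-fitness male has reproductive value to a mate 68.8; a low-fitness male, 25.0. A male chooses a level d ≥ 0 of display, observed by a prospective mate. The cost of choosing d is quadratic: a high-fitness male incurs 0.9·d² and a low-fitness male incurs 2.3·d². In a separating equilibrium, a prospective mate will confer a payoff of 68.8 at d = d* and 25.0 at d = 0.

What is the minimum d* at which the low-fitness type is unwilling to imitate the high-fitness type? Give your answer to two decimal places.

4.36

The low-fitness type at d = 0 receives 25.0; imitating at d* yields 68.8 − 2.3·d*².
Indifference: 25.0 = 68.8 − 2.3·d*², so d*² = (68.8 − 25.0) / 2.3 ≈ 19.0435.
d* = √19.0435 ≈ 4.36.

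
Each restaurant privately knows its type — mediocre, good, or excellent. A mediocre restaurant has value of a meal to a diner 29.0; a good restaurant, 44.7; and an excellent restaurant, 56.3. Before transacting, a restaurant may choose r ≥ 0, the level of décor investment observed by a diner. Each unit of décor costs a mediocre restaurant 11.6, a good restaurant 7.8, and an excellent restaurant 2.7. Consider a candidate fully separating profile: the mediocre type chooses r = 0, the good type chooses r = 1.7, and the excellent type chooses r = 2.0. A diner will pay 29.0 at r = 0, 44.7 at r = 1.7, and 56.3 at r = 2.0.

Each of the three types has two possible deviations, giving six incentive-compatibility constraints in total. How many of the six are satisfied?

4

Mediocre (own payoff 29.0): to r=1.7 gives 44.7 − 11.6×1.7 = 24.98 → no gain ✓; to r=2.0 gives 56.3 − 11.6×2.0 = 33.1 → profitable ✗.
Excellent (own payoff 56.3 − 2.7×2.0 = 50.9): to r=0 gives 29.0 → no gain ✓; to r=1.7 gives 44.7 − 2.7×1.7 = 40.11 → no gain ✓.
Good (own payoff 44.7 − 7.8×1.7 = 31.44): to r=0 gives 29.0 → no gain ✓; to r=2.0 gives 56.3 − 7.8×2.0 = 40.7 → profitable ✗.
4 of the 6 constraints hold; not an equilibrium.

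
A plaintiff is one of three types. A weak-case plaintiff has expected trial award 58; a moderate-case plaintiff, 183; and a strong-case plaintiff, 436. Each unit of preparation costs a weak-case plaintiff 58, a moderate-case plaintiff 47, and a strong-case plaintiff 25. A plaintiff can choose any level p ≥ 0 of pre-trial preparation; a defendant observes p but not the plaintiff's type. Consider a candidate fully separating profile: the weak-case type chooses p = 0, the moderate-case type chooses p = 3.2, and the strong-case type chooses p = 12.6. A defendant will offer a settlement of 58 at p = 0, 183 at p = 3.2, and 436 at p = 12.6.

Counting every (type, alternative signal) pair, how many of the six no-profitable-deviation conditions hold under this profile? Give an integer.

Weak-case (own payoff 58): to p=3.2 gives 183 − 58×3.2 = -2.6 → no gain ✓; to p=12.6 gives 436 − 58×12.6 = -294.8 → no gain ✓.
Strong-case (own payoff 436 − 25×12.6 = 121): to p=0 gives 58 → no gain ✓; to p=3.2 gives 183 − 25×3.2 = 103 → no gain ✓.
Moderate-case (own payoff 183 − 47×3.2 = 32.6): to p=0 gives 58 → profitable ✗; to p=12.6 gives 436 − 47×12.6 = -156.2 → no gain ✓.
5 of the 6 constraints hold; not an equilibrium.

5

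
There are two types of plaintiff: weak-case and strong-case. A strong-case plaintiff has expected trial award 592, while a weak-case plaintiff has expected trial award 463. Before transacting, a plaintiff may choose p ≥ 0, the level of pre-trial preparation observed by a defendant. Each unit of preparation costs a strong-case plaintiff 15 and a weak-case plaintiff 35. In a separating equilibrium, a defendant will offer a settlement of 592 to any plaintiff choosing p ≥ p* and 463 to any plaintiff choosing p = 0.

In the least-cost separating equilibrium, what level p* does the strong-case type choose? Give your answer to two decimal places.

A weak-case plaintiff choosing p = 0 receives 463.
Imitating at p* instead would pay 592 at cost 35·p*, netting 592 − 35·p*.
Indifference: 463 = 592 − 35·p*, so p* = (592 − 463) / 35 ≈ 3.69.
This is the weak-case type's binding incentive-compatibility constraint; any p ≥ 3.69 sustains separation on that side.

3.69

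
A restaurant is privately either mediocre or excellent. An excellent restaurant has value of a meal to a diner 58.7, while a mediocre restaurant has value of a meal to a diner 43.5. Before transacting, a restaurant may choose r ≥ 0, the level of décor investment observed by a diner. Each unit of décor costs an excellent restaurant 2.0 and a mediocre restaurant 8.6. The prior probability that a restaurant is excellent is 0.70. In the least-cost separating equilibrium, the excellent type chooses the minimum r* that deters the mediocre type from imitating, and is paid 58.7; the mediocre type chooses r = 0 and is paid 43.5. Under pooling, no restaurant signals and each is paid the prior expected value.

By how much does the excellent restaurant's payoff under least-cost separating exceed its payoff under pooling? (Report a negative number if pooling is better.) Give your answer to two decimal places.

Least-cost separating signal: r* solves 43.5 = 58.7 − 8.6·r*, so r* = (58.7 − 43.5)/8.6 ≈ 1.7674.
Excellent type's separating payoff: 58.7 − 2.0 × r* = 58.7 − 2.0 × (58.7 − 43.5)/8.6 = 58.7 − 30.4/8.6 ≈ 55.1651.
Pooling payoff: 0.70 × 58.7 + 0.30 × 43.5 = 54.14.
Difference: 55.1651 − 54.14 = 1.0251, i.e. 1.03 to two decimal places.
The excellent type prefers to separate.

1.03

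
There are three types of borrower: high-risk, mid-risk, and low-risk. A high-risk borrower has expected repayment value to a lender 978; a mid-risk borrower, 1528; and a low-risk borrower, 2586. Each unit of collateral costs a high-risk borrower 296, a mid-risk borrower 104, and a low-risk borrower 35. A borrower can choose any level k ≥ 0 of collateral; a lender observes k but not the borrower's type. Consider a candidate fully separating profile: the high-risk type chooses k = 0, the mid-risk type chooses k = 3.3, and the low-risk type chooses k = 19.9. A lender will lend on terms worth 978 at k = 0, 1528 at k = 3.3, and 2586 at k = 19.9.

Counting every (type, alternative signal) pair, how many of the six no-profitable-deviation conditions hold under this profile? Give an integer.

6

Low-risk (own payoff 2586 − 35×19.9 = 1889.5): to k=0 gives 978 → no gain ✓; to k=3.3 gives 1528 − 35×3.3 = 1412.5 → no gain ✓.
High-risk (own payoff 978): to k=3.3 gives 1528 − 296×3.3 = 551.2 → no gain ✓; to k=19.9 gives 2586 − 296×19.9 = -3304.4 → no gain ✓.
Mid-risk (own payoff 1528 − 104×3.3 = 1184.8): to k=0 gives 978 → no gain ✓; to k=19.9 gives 2586 − 104×19.9 = 516.4 → no gain ✓.
6 of the 6 constraints hold; this profile is a separating equilibrium.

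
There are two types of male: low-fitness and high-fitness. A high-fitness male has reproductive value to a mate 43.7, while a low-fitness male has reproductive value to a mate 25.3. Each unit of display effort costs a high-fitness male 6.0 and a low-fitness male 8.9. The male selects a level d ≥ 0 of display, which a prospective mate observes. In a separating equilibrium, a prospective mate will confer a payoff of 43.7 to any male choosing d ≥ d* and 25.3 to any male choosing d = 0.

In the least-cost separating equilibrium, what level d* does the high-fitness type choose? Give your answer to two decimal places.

A low-fitness male choosing d = 0 receives 25.3.
Imitating at d* instead would pay 43.7 at cost 8.9·d*, netting 43.7 − 8.9·d*.
Indifference: 25.3 = 43.7 − 8.9·d*, so d* = (43.7 − 25.3) / 8.9 ≈ 2.07.
At d* the low-fitness type's incentive constraint just binds; the high-fitness type strictly prefers d* since its per-unit cost is lower.

2.07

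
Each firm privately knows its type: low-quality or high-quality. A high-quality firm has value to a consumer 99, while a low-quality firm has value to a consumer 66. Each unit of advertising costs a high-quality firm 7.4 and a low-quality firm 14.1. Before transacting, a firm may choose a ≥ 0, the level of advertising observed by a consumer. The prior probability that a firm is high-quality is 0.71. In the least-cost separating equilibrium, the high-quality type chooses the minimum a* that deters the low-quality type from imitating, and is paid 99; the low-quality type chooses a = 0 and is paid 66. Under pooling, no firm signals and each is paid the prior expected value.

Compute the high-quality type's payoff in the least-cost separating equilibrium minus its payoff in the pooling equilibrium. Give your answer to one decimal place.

Least-cost separating signal: a* solves 66 = 99 − 14.1·a*, so a* = (99 − 66)/14.1 ≈ 2.3404.
High-quality type's separating payoff: 99 − 7.4 × a* = 99 − 7.4 × (99 − 66)/14.1 = 99 − 244.2/14.1 ≈ 81.681.
Pooling payoff: 0.71 × 99 + 0.29 × 66 = 89.43.
Difference: 81.681 − 89.43 = -7.749, i.e. -7.7 to one decimal place.
The high-quality type would prefer the pooling outcome.

-7.7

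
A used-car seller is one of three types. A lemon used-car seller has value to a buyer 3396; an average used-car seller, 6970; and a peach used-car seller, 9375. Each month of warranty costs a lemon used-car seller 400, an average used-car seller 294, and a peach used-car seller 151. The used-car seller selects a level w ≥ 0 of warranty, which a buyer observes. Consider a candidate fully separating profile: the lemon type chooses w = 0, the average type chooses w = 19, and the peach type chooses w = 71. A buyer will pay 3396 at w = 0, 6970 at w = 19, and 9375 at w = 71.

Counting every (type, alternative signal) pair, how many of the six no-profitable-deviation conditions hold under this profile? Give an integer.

Peach (own payoff 9375 − 151×71 = -1346): to w=0 gives 3396 → profitable ✗; to w=19 gives 6970 − 151×19 = 4101 → profitable ✗.
Lemon (own payoff 3396): to w=19 gives 6970 − 400×19 = -630 → no gain ✓; to w=71 gives 9375 − 400×71 = -19025 → no gain ✓.
Average (own payoff 6970 − 294×19 = 1384): to w=0 gives 3396 → profitable ✗; to w=71 gives 9375 − 294×71 = -11499 → no gain ✓.
3 of the 6 constraints hold; not an equilibrium.

3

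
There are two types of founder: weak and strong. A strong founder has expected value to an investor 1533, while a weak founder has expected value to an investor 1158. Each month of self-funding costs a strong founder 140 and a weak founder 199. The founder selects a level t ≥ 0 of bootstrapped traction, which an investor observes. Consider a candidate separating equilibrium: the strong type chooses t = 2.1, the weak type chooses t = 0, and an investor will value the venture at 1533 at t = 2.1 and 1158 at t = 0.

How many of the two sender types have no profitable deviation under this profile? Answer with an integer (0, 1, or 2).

2

Weak type: stay at 0 → 1158; mimic → 1533 − 199 × 2.1 = 1115.1. IC holds (1158 ≥ 1115.1).
Strong type: signal → 1533 − 140 × 2.1 = 1239; deviate to 0 → 1158. IC holds (1239 ≥ 1158).
2 of 2 constraints hold, so this is a separating equilibrium.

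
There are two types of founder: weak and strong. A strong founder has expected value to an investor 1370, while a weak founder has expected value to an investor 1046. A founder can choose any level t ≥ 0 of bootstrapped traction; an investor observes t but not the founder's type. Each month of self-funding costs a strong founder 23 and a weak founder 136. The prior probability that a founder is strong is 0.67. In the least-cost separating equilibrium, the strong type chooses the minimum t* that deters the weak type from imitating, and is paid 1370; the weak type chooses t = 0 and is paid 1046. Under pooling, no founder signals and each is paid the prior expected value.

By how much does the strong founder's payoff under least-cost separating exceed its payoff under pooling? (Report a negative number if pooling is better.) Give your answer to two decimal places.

Least-cost separating signal: t* solves 1046 = 1370 − 136·t*, so t* = (1370 − 1046)/136 ≈ 2.3824.
Strong type's separating payoff: 1370 − 23 × t* = 1370 − 23 × (1370 − 1046)/136 = 1370 − 7452/136 ≈ 1315.2059.
Pooling payoff: 0.67 × 1370 + 0.33 × 1046 = 1263.08.
Difference: 1315.2059 − 1263.08 = 52.1259, i.e. 52.13 to two decimal places.
The strong type prefers to separate.

52.13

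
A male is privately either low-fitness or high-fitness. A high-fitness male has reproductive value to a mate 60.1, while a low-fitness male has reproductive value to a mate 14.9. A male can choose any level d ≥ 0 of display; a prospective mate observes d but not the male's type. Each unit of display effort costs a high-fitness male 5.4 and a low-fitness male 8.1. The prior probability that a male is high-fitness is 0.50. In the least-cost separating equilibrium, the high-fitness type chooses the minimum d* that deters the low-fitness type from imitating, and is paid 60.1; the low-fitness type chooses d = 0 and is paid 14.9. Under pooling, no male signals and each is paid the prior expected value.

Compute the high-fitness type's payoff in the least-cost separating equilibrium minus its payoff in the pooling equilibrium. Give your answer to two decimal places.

-7.53

Least-cost separating signal: d* solves 14.9 = 60.1 − 8.1·d*, so d* = (60.1 − 14.9)/8.1 ≈ 5.5802.
High-fitness type's separating payoff: 60.1 − 5.4 × d* = 60.1 − 5.4 × (60.1 − 14.9)/8.1 = 60.1 − 244.08/8.1 ≈ 29.9667.
Pooling payoff: 0.50 × 60.1 + 0.50 × 14.9 = 37.5.
Difference: 29.9667 − 37.5 = -7.5333, i.e. -7.53 to two decimal places.
The high-fitness type would prefer the pooling outcome.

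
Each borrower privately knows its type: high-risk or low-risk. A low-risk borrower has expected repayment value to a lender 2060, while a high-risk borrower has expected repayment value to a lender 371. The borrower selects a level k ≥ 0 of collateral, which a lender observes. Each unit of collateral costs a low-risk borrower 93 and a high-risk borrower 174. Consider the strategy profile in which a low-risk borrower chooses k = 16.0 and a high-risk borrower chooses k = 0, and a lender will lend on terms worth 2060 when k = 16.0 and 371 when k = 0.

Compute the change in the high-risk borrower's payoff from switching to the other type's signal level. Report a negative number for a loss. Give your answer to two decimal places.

-1095.00

Playing k = 0 the high-risk borrower receives 371.
Deviating to k = 16.0 brings payment 2060 at cost 174 × 16.0 = 2784, netting -724.
Gain from deviating: -724 − 371 = -1095.00.
The gain is negative, so the high-risk type's incentive-compatibility constraint is satisfied.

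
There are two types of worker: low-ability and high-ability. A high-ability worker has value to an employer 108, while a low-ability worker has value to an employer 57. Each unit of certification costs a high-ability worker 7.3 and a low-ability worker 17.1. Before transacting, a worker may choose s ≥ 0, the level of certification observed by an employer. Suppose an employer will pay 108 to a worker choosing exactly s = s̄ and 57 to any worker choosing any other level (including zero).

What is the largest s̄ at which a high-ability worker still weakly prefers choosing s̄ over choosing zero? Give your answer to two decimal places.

6.99

Choosing s̄ yields the high-ability type 108 − 7.3·s̄; choosing zero yields 57.
The high-ability type is indifferent at 108 − 7.3·s̄ = 57, i.e. s̄ = (108 − 57) / 7.3 ≈ 6.99.
For any s̄ above 6.99 the high-ability type would rather pool at zero, so separation collapses.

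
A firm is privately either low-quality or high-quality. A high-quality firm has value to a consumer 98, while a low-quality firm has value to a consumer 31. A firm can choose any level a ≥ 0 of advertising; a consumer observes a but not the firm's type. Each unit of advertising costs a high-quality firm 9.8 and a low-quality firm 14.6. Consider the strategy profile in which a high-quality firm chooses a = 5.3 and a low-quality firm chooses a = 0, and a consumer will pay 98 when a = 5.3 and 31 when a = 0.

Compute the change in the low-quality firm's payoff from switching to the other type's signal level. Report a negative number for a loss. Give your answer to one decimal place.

-10.4

Playing a = 0 the low-quality firm receives 31.
Deviating to a = 5.3 brings payment 98 at cost 14.6 × 5.3 = 77.38, netting 20.62.
Gain from deviating: 20.62 − 31 = -10.38, i.e. -10.4 to one decimal place.
The gain is negative, so the low-quality type's incentive-compatibility constraint is satisfied.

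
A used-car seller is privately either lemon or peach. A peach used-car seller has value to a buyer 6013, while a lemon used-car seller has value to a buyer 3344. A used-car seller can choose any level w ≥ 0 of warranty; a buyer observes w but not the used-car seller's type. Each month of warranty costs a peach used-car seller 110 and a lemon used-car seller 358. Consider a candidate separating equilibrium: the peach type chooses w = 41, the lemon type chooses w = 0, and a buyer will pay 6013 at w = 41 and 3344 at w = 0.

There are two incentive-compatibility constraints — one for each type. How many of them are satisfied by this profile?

1

Peach type: signal → 6013 − 110 × 41 = 1503; deviate to 0 → 3344. IC fails (1503 < 3344).
Lemon type: stay at 0 → 3344; mimic → 6013 − 358 × 41 = -8665. IC holds (3344 ≥ -8665).
1 of 2 constraints hold, so this profile is not an equilibrium.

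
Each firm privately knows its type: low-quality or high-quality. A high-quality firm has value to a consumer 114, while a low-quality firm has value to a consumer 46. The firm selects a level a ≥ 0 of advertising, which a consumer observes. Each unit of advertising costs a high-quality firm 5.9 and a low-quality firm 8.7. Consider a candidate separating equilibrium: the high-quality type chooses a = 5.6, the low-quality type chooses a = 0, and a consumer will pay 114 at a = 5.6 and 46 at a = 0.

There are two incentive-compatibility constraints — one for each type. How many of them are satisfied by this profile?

High-quality type: signal → 114 − 5.9 × 5.6 = 80.96; deviate to 0 → 46. IC holds (80.96 ≥ 46).
Low-quality type: stay at 0 → 46; mimic → 114 − 8.7 × 5.6 = 65.28. IC fails (46 < 65.28).
1 of 2 constraints hold, so this profile is not an equilibrium.

1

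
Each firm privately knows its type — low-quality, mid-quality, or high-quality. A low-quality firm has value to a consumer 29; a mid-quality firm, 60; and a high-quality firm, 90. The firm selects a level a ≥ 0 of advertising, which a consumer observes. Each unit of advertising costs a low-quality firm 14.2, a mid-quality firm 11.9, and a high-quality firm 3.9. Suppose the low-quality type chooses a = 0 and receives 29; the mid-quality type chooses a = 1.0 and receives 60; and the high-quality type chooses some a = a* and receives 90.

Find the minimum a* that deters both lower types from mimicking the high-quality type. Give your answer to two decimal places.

Mid-quality type (on-path payoff 60 − 11.9×1.0 = 48.1) won't mimic when 48.1 ≥ 90 − 11.9·a*, i.e. a* ≥ 3.52.
Low-quality type (on-path payoff 29) won't mimic when 29 ≥ 90 − 14.2·a*, i.e. a* ≥ 4.30.
Both must hold, so a* = max(4.30, 3.52) = 4.30. The low-quality type's constraint binds.

4.30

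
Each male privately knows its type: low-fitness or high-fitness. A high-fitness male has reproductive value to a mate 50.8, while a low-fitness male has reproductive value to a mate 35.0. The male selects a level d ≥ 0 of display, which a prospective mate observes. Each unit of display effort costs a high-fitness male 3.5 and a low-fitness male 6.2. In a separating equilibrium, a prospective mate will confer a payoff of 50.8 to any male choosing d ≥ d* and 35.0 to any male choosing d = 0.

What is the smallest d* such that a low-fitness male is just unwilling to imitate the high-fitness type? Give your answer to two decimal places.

2.55

A low-fitness male choosing d = 0 receives 35.0.
Imitating at d* instead would pay 50.8 at cost 6.2·d*, netting 50.8 − 6.2·d*.
Indifference: 35.0 = 50.8 − 6.2·d*, so d* = (50.8 − 35.0) / 6.2 ≈ 2.55.
At d* the low-fitness type's incentive constraint just binds; the high-fitness type strictly prefers d* since its per-unit cost is lower.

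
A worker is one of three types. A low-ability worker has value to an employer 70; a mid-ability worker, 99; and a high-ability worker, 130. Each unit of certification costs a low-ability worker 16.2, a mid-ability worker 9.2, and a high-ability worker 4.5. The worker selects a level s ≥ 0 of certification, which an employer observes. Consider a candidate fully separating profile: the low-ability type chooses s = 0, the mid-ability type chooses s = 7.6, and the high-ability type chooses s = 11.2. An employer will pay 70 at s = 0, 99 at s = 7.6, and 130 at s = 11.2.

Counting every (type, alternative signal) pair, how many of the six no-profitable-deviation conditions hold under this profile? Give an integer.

5

Mid-ability (own payoff 99 − 9.2×7.6 = 29.08): to s=0 gives 70 → profitable ✗; to s=11.2 gives 130 − 9.2×11.2 = 26.96 → no gain ✓.
High-ability (own payoff 130 − 4.5×11.2 = 79.6): to s=0 gives 70 → no gain ✓; to s=7.6 gives 99 − 4.5×7.6 = 64.8 → no gain ✓.
Low-ability (own payoff 70): to s=7.6 gives 99 − 16.2×7.6 = -24.12 → no gain ✓; to s=11.2 gives 130 − 16.2×11.2 = -51.44 → no gain ✓.
5 of the 6 constraints hold; not an equilibrium.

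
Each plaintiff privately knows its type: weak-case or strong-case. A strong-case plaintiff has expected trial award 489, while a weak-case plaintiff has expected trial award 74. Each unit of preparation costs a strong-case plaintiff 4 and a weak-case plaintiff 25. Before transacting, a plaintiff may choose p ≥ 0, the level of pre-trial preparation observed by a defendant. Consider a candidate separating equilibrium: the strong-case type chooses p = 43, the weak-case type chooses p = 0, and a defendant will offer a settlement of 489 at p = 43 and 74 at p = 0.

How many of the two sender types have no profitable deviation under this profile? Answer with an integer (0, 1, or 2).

Strong-case type: signal → 489 − 4 × 43 = 317; deviate to 0 → 74. IC holds (317 ≥ 74).
Weak-case type: stay at 0 → 74; mimic → 489 − 25 × 43 = -586. IC holds (74 ≥ -586).
2 of 2 constraints hold, so this is a separating equilibrium.

2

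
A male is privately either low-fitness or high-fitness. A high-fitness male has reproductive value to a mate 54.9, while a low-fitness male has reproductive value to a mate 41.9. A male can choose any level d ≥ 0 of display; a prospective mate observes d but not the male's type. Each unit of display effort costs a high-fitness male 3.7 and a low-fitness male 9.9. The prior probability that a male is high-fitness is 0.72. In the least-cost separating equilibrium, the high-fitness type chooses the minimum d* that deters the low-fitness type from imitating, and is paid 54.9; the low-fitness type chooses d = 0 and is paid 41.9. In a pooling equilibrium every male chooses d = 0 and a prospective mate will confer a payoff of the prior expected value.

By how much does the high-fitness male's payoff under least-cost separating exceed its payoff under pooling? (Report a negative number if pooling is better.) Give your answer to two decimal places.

Least-cost separating signal: d* solves 41.9 = 54.9 − 9.9·d*, so d* = (54.9 − 41.9)/9.9 ≈ 1.3131.
High-fitness type's separating payoff: 54.9 − 3.7 × d* = 54.9 − 3.7 × (54.9 − 41.9)/9.9 = 54.9 − 48.1/9.9 ≈ 50.0414.
Pooling payoff: 0.72 × 54.9 + 0.28 × 41.9 = 51.26.
Difference: 50.0414 − 51.26 = -1.2186, i.e. -1.22 to two decimal places.
The high-fitness type would prefer the pooling outcome.

-1.22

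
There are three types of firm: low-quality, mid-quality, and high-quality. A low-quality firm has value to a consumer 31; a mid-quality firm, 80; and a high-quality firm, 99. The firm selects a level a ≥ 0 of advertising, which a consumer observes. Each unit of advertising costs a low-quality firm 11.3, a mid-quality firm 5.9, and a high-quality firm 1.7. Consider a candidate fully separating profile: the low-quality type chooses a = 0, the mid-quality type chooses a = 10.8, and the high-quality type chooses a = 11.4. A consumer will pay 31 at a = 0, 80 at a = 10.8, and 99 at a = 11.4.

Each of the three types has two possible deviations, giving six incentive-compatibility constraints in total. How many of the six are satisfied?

4

High-quality (own payoff 99 − 1.7×11.4 = 79.62): to a=0 gives 31 → no gain ✓; to a=10.8 gives 80 − 1.7×10.8 = 61.64 → no gain ✓.
Mid-quality (own payoff 80 − 5.9×10.8 = 16.28): to a=0 gives 31 → profitable ✗; to a=11.4 gives 99 − 5.9×11.4 = 31.74 → profitable ✗.
Low-quality (own payoff 31): to a=10.8 gives 80 − 11.3×10.8 = -42.04 → no gain ✓; to a=11.4 gives 99 − 11.3×11.4 = -29.82 → no gain ✓.
4 of the 6 constraints hold; not an equilibrium.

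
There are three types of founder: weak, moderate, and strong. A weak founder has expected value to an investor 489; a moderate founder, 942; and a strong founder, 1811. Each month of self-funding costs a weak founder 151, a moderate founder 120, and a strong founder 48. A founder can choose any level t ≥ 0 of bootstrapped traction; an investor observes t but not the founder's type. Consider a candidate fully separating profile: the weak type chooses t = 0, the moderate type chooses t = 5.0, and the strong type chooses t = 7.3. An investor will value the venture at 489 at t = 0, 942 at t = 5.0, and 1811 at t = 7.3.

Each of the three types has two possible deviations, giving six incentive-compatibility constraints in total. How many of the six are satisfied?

3

Strong (own payoff 1811 − 48×7.3 = 1460.6): to t=0 gives 489 → no gain ✓; to t=5.0 gives 942 − 48×5.0 = 702 → no gain ✓.
Moderate (own payoff 942 − 120×5.0 = 342): to t=0 gives 489 → profitable ✗; to t=7.3 gives 1811 − 120×7.3 = 935 → profitable ✗.
Weak (own payoff 489): to t=5.0 gives 942 − 151×5.0 = 187 → no gain ✓; to t=7.3 gives 1811 − 151×7.3 = 708.7 → profitable ✗.
3 of the 6 constraints hold; not an equilibrium.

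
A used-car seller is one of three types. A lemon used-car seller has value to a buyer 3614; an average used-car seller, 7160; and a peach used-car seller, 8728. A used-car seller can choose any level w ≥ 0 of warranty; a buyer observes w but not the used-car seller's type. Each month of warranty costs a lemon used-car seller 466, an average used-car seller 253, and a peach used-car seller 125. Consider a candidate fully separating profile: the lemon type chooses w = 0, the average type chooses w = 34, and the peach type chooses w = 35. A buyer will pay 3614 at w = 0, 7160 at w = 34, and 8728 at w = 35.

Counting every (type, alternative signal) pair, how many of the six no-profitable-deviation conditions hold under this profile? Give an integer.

4

Average (own payoff 7160 − 253×34 = -1442): to w=0 gives 3614 → profitable ✗; to w=35 gives 8728 − 253×35 = -127 → profitable ✗.
Lemon (own payoff 3614): to w=34 gives 7160 − 466×34 = -8684 → no gain ✓; to w=35 gives 8728 − 466×35 = -7582 → no gain ✓.
Peach (own payoff 8728 − 125×35 = 4353): to w=0 gives 3614 → no gain ✓; to w=34 gives 7160 − 125×34 = 2910 → no gain ✓.
4 of the 6 constraints hold; not an equilibrium.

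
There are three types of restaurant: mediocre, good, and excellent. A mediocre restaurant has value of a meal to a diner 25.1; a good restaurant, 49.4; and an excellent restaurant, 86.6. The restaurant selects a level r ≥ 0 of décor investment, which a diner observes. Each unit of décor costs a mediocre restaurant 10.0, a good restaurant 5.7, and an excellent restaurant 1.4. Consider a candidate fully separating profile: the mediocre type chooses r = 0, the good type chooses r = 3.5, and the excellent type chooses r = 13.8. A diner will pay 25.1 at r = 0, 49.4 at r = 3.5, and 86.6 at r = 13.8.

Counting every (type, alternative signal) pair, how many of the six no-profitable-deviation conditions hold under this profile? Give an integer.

Excellent (own payoff 86.6 − 1.4×13.8 = 67.28): to r=0 gives 25.1 → no gain ✓; to r=3.5 gives 49.4 − 1.4×3.5 = 44.5 → no gain ✓.
Mediocre (own payoff 25.1): to r=3.5 gives 49.4 − 10.0×3.5 = 14.4 → no gain ✓; to r=13.8 gives 86.6 − 10.0×13.8 = -51.4 → no gain ✓.
Good (own payoff 49.4 − 5.7×3.5 = 29.45): to r=0 gives 25.1 → no gain ✓; to r=13.8 gives 86.6 − 5.7×13.8 = 7.94 → no gain ✓.
6 of the 6 constraints hold; this profile is a separating equilibrium.

6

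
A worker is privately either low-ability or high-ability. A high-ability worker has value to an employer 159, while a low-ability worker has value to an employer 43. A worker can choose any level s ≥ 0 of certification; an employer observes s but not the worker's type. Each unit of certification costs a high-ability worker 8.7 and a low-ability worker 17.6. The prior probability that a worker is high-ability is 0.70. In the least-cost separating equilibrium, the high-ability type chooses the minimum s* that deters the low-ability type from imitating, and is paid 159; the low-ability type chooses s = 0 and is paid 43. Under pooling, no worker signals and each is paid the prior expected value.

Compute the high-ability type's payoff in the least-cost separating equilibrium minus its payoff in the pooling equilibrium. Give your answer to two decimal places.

-22.54

Least-cost separating signal: s* solves 43 = 159 − 17.6·s*, so s* = (159 − 43)/17.6 ≈ 6.5909.
High-ability type's separating payoff: 159 − 8.7 × s* = 159 − 8.7 × (159 − 43)/17.6 = 159 − 1009.2/17.6 ≈ 101.6591.
Pooling payoff: 0.70 × 159 + 0.30 × 43 = 124.2.
Difference: 101.6591 − 124.2 = -22.5409, i.e. -22.54 to two decimal places.
The high-ability type would prefer the pooling outcome.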